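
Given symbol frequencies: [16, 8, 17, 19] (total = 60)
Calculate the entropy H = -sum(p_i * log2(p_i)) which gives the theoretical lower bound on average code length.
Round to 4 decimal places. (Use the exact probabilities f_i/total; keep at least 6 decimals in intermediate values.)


Per-symbol terms -p_i * log2(p_i) with p_i = f_i/60:
  p = 16/60 = 0.266667: log2(p) = -1.906891, -p*log2(p) = 0.508504
  p = 8/60 = 0.133333: log2(p) = -2.906891, -p*log2(p) = 0.387585
  p = 17/60 = 0.283333: log2(p) = -1.819428, -p*log2(p) = 0.515505
  p = 19/60 = 0.316667: log2(p) = -1.658963, -p*log2(p) = 0.525338
H = 0.508504 + 0.387585 + 0.515505 + 0.525338 = 1.936932

H = 1.9369 bits/symbol


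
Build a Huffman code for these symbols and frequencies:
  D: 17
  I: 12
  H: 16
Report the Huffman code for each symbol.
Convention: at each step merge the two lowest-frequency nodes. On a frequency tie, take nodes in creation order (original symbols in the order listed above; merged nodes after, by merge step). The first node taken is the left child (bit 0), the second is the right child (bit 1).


Huffman tree construction:
Step 1: Merge I(12) + H(16) = 28
Step 2: Merge D(17) + (I+H)(28) = 45
Read each symbol's code off the tree from the root (left child = 0, right child = 1).

Codes:
  D: 0 (length 1)
  I: 10 (length 2)
  H: 11 (length 2)
Average code length: 73/45 = 1.6222 bits/symbol


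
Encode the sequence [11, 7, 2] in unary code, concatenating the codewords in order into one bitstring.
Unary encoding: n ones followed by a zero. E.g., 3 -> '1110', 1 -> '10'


Encode each number as n ones followed by a terminating 0:
  11 -> 111111111110 (12 bits)
  7 -> 11111110 (8 bits)
  2 -> 110 (3 bits)
Total length = 12 + 8 + 3 = 23 bits.

Unary([11, 7, 2]) = 11111111111011111110110 (23 bits)


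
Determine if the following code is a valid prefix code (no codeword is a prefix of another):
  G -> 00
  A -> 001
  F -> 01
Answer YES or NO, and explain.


Checking each pair (does one codeword prefix another?):
  G='00' vs A='001': prefix -- VIOLATION

NO -- this is NOT a valid prefix code. G (00) is a prefix of A (001).


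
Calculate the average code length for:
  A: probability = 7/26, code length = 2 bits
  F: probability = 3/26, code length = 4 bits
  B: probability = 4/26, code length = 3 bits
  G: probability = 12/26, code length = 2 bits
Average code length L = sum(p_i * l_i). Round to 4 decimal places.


Weighted contributions p_i * l_i:
  A: (7/26) * 2 = 14/26
  F: (3/26) * 4 = 12/26
  B: (4/26) * 3 = 12/26
  G: (12/26) * 2 = 24/26
Sum = (14 + 12 + 12 + 24)/26 = 62/26

L = 62/26 = 2.3846 bits/symbol


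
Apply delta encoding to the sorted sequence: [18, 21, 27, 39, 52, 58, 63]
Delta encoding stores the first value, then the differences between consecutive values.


First value: 18
Deltas:
  21 - 18 = 3
  27 - 21 = 6
  39 - 27 = 12
  52 - 39 = 13
  58 - 52 = 6
  63 - 58 = 5


Delta encoded: [18, 3, 6, 12, 13, 6, 5]


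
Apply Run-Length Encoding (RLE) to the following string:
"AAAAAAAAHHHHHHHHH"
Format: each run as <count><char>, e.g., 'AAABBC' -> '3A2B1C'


Scanning runs left to right:
  i=0: run of 'A' x 8 -> '8A'
  i=8: run of 'H' x 9 -> '9H'

RLE = 8A9H


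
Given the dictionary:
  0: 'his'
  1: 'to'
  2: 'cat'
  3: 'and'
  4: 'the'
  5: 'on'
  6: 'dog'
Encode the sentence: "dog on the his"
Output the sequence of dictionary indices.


Look up each word in the dictionary:
  'dog' -> 6
  'on' -> 5
  'the' -> 4
  'his' -> 0

Encoded: [6, 5, 4, 0]


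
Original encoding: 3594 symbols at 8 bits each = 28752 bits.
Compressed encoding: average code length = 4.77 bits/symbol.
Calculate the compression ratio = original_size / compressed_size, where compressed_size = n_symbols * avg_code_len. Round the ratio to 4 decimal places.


original_size = n_symbols * orig_bits = 3594 * 8 = 28752 bits
compressed_size = n_symbols * avg_code_len = 3594 * 4.77 = 17143.38 bits
ratio = original_size / compressed_size = 28752 / 17143.38 = 1.6771

Compression ratio = 1.6771


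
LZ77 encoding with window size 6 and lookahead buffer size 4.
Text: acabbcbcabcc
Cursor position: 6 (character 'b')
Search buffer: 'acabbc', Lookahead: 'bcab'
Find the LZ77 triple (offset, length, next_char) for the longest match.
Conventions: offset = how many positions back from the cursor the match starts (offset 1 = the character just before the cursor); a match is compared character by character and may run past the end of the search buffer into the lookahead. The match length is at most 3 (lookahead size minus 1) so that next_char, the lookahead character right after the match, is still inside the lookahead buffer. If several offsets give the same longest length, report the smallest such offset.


Try each offset into the search buffer:
  offset=1 (pos 5, char 'c'): match length 0
  offset=2 (pos 4, char 'b'): match length 2
  offset=3 (pos 3, char 'b'): match length 1
  offset=4 (pos 2, char 'a'): match length 0
  offset=5 (pos 1, char 'c'): match length 0
  offset=6 (pos 0, char 'a'): match length 0
Longest match has length 2 at offset 2.
next_char = character at position 6 + 2 = 8 -> 'a'

Best match: offset=2, length=2 (matching 'bc' starting at position 4)
LZ77 triple: (2, 2, 'a')


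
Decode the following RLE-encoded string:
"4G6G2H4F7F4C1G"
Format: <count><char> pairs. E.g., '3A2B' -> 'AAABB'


Expanding each <count><char> pair:
  4G -> 'GGGG'
  6G -> 'GGGGGG'
  2H -> 'HH'
  4F -> 'FFFF'
  7F -> 'FFFFFFF'
  4C -> 'CCCC'
  1G -> 'G'

Decoded = GGGGGGGGGGHHFFFFFFFFFFFCCCCG


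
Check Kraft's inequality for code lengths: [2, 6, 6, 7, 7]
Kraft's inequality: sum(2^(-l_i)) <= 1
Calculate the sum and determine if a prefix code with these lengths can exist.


Sum = 2^(-2) + 2^(-6) + 2^(-6) + 2^(-7) + 2^(-7)
    = 0.25 + 0.015625 + 0.015625 + 0.0078125 + 0.0078125
    = 38/128 = 0.296875
Since 0.296875 <= 1, Kraft's inequality IS satisfied.
A prefix code with these lengths CAN exist.

Kraft sum = 0.296875. Satisfied.


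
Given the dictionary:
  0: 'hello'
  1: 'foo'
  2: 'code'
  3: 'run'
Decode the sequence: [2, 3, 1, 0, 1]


Look up each index in the dictionary:
  2 -> 'code'
  3 -> 'run'
  1 -> 'foo'
  0 -> 'hello'
  1 -> 'foo'

Decoded: "code run foo hello foo"


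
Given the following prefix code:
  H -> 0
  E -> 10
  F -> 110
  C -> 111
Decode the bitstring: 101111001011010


Decoding step by step:
Bits 10 -> E
Bits 111 -> C
Bits 10 -> E
Bits 0 -> H
Bits 10 -> E
Bits 110 -> F
Bits 10 -> E


Decoded message: ECEHEFE


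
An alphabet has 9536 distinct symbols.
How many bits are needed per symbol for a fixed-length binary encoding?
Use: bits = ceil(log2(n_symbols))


log2(9536) = 13.2192
Bracket: 2^13 = 8192 < 9536 <= 2^14 = 16384
So ceil(log2(9536)) = 14

bits = ceil(log2(9536)) = ceil(13.2192) = 14 bits


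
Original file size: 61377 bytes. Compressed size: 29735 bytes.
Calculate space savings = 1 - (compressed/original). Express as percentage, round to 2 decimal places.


ratio = compressed/original = 29735/61377 = 0.484465
savings = 1 - ratio = 1 - 0.484465 = 0.515535
as a percentage: 0.515535 * 100 = 51.55%

Space savings = 1 - 29735/61377 = 51.55%


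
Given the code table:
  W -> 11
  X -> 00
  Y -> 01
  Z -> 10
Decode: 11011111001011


Decoding:
11 -> W
01 -> Y
11 -> W
11 -> W
00 -> X
10 -> Z
11 -> W


Result: WYWWXZW


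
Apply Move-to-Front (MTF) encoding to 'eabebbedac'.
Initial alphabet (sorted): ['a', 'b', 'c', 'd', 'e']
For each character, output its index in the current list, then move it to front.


MTF encoding:
'e': index 4 in ['a', 'b', 'c', 'd', 'e'] -> ['e', 'a', 'b', 'c', 'd']
'a': index 1 in ['e', 'a', 'b', 'c', 'd'] -> ['a', 'e', 'b', 'c', 'd']
'b': index 2 in ['a', 'e', 'b', 'c', 'd'] -> ['b', 'a', 'e', 'c', 'd']
'e': index 2 in ['b', 'a', 'e', 'c', 'd'] -> ['e', 'b', 'a', 'c', 'd']
'b': index 1 in ['e', 'b', 'a', 'c', 'd'] -> ['b', 'e', 'a', 'c', 'd']
'b': index 0 in ['b', 'e', 'a', 'c', 'd'] -> ['b', 'e', 'a', 'c', 'd']
'e': index 1 in ['b', 'e', 'a', 'c', 'd'] -> ['e', 'b', 'a', 'c', 'd']
'd': index 4 in ['e', 'b', 'a', 'c', 'd'] -> ['d', 'e', 'b', 'a', 'c']
'a': index 3 in ['d', 'e', 'b', 'a', 'c'] -> ['a', 'd', 'e', 'b', 'c']
'c': index 4 in ['a', 'd', 'e', 'b', 'c'] -> ['c', 'a', 'd', 'e', 'b']


Output: [4, 1, 2, 2, 1, 0, 1, 4, 3, 4]


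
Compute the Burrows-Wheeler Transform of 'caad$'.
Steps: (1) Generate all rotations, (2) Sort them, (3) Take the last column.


Rotations (sorted):
  0: $caad -> last char: d
  1: aad$c -> last char: c
  2: ad$ca -> last char: a
  3: caad$ -> last char: $
  4: d$caa -> last char: a


BWT = dca$a


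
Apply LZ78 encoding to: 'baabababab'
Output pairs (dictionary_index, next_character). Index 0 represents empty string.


LZ78 encoding steps:
Dictionary: {0: ''}
Step 1: w='' (idx 0), next='b' -> output (0, 'b'), add 'b' as idx 1
Step 2: w='' (idx 0), next='a' -> output (0, 'a'), add 'a' as idx 2
Step 3: w='a' (idx 2), next='b' -> output (2, 'b'), add 'ab' as idx 3
Step 4: w='ab' (idx 3), next='a' -> output (3, 'a'), add 'aba' as idx 4
Step 5: w='b' (idx 1), next='a' -> output (1, 'a'), add 'ba' as idx 5
Step 6: w='b' (idx 1), end of input -> output (1, '')


Encoded: [(0, 'b'), (0, 'a'), (2, 'b'), (3, 'a'), (1, 'a'), (1, '')]


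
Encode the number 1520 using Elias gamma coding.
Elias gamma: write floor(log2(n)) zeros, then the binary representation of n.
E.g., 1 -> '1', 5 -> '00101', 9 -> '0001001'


num_bits = floor(log2(1520)) + 1 = 11
leading_zeros = num_bits - 1 = 10
binary(1520) = 10111110000

Elias gamma(1520) = '0000000000' + '10111110000' = 000000000010111110000 (21 bits)


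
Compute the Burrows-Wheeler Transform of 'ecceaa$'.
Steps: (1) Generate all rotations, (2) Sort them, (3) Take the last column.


Rotations (sorted):
  0: $ecceaa -> last char: a
  1: a$eccea -> last char: a
  2: aa$ecce -> last char: e
  3: cceaa$e -> last char: e
  4: ceaa$ec -> last char: c
  5: eaa$ecc -> last char: c
  6: ecceaa$ -> last char: $


BWT = aaeecc$


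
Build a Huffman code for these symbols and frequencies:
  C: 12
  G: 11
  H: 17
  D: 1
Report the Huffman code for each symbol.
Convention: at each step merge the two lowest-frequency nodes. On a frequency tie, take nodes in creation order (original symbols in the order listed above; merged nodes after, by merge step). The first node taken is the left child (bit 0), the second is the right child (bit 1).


Huffman tree construction:
Step 1: Merge D(1) + G(11) = 12
Step 2: Merge C(12) + (D+G)(12) = 24
Step 3: Merge H(17) + (C+(D+G))(24) = 41
Read each symbol's code off the tree from the root (left child = 0, right child = 1).

Codes:
  C: 10 (length 2)
  G: 111 (length 3)
  H: 0 (length 1)
  D: 110 (length 3)
Average code length: 77/41 = 1.8780 bits/symbol


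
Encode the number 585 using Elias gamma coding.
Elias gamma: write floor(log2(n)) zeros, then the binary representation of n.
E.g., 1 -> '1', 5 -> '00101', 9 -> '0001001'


num_bits = floor(log2(585)) + 1 = 10
leading_zeros = num_bits - 1 = 9
binary(585) = 1001001001

Elias gamma(585) = '000000000' + '1001001001' = 0000000001001001001 (19 bits)


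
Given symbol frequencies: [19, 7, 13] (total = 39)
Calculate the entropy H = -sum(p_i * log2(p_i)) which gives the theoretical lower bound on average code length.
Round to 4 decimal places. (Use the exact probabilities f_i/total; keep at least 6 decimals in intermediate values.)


Per-symbol terms -p_i * log2(p_i) with p_i = f_i/39:
  p = 19/39 = 0.487179: log2(p) = -1.037475, -p*log2(p) = 0.505436
  p = 7/39 = 0.179487: log2(p) = -2.478047, -p*log2(p) = 0.444778
  p = 13/39 = 0.333333: log2(p) = -1.584963, -p*log2(p) = 0.528321
H = 0.505436 + 0.444778 + 0.528321 = 1.478535

H = 1.4785 bits/symbol


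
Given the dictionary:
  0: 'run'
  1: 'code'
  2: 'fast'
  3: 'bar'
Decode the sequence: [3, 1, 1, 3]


Look up each index in the dictionary:
  3 -> 'bar'
  1 -> 'code'
  1 -> 'code'
  3 -> 'bar'

Decoded: "bar code code bar"


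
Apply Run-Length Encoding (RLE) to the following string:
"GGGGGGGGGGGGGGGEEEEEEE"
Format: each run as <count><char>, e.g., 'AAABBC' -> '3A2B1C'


Scanning runs left to right:
  i=0: run of 'G' x 15 -> '15G'
  i=15: run of 'E' x 7 -> '7E'

RLE = 15G7E


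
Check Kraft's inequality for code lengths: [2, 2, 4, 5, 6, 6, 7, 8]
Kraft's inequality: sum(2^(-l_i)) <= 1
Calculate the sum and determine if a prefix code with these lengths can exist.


Sum = 2^(-2) + 2^(-2) + 2^(-4) + 2^(-5) + 2^(-6) + 2^(-6) + 2^(-7) + 2^(-8)
    = 0.25 + 0.25 + 0.0625 + 0.03125 + 0.015625 + 0.015625 + 0.0078125 + 0.00390625
    = 163/256 = 0.63671875
Since 0.63671875 <= 1, Kraft's inequality IS satisfied.
A prefix code with these lengths CAN exist.

Kraft sum = 0.63671875. Satisfied.


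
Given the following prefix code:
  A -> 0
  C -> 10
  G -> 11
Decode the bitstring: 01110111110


Decoding step by step:
Bits 0 -> A
Bits 11 -> G
Bits 10 -> C
Bits 11 -> G
Bits 11 -> G
Bits 10 -> C


Decoded message: AGCGGC


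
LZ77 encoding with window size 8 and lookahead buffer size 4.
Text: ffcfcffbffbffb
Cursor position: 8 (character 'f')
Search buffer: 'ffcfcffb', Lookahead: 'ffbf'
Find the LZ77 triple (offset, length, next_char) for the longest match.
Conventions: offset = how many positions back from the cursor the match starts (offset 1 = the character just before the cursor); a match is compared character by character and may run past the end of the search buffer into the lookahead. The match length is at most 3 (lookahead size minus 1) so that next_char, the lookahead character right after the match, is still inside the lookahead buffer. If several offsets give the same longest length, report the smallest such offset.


Try each offset into the search buffer:
  offset=1 (pos 7, char 'b'): match length 0
  offset=2 (pos 6, char 'f'): match length 1
  offset=3 (pos 5, char 'f'): match length 3
  offset=4 (pos 4, char 'c'): match length 0
  offset=5 (pos 3, char 'f'): match length 1
  offset=6 (pos 2, char 'c'): match length 0
  offset=7 (pos 1, char 'f'): match length 1
  offset=8 (pos 0, char 'f'): match length 2
Longest match has length 3 at offset 3.
next_char = character at position 8 + 3 = 11 -> 'f'

Best match: offset=3, length=3 (matching 'ffb' starting at position 5)
LZ77 triple: (3, 3, 'f')


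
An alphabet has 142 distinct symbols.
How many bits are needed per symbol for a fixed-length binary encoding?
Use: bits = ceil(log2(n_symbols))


log2(142) = 7.1497
Bracket: 2^7 = 128 < 142 <= 2^8 = 256
So ceil(log2(142)) = 8

bits = ceil(log2(142)) = ceil(7.1497) = 8 bits


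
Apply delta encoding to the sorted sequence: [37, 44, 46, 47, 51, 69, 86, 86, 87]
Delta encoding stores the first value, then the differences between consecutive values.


First value: 37
Deltas:
  44 - 37 = 7
  46 - 44 = 2
  47 - 46 = 1
  51 - 47 = 4
  69 - 51 = 18
  86 - 69 = 17
  86 - 86 = 0
  87 - 86 = 1


Delta encoded: [37, 7, 2, 1, 4, 18, 17, 0, 1]


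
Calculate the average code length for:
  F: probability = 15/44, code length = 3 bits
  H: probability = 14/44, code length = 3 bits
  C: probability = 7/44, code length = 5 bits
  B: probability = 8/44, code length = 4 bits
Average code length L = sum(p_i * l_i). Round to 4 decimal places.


Weighted contributions p_i * l_i:
  F: (15/44) * 3 = 45/44
  H: (14/44) * 3 = 42/44
  C: (7/44) * 5 = 35/44
  B: (8/44) * 4 = 32/44
Sum = (45 + 42 + 35 + 32)/44 = 154/44

L = 154/44 = 3.5000 bits/symbol


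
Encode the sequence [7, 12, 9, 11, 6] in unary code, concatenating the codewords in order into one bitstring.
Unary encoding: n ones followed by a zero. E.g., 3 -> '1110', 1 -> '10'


Encode each number as n ones followed by a terminating 0:
  7 -> 11111110 (8 bits)
  12 -> 1111111111110 (13 bits)
  9 -> 1111111110 (10 bits)
  11 -> 111111111110 (12 bits)
  6 -> 1111110 (7 bits)
Total length = 8 + 13 + 10 + 12 + 7 = 50 bits.

Unary([7, 12, 9, 11, 6]) = 11111110111111111111011111111101111111111101111110 (50 bits)


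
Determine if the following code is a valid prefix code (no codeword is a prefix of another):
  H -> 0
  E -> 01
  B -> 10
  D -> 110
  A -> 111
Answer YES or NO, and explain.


Checking each pair (does one codeword prefix another?):
  H='0' vs E='01': prefix -- VIOLATION

NO -- this is NOT a valid prefix code. H (0) is a prefix of E (01).


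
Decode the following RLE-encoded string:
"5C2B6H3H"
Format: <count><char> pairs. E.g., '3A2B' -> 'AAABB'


Expanding each <count><char> pair:
  5C -> 'CCCCC'
  2B -> 'BB'
  6H -> 'HHHHHH'
  3H -> 'HHH'

Decoded = CCCCCBBHHHHHHHHH


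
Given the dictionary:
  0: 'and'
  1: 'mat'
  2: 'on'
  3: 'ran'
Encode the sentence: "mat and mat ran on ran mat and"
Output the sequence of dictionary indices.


Look up each word in the dictionary:
  'mat' -> 1
  'and' -> 0
  'mat' -> 1
  'ran' -> 3
  'on' -> 2
  'ran' -> 3
  'mat' -> 1
  'and' -> 0

Encoded: [1, 0, 1, 3, 2, 3, 1, 0]


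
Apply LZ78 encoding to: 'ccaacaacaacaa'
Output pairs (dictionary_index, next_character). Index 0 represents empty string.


LZ78 encoding steps:
Dictionary: {0: ''}
Step 1: w='' (idx 0), next='c' -> output (0, 'c'), add 'c' as idx 1
Step 2: w='c' (idx 1), next='a' -> output (1, 'a'), add 'ca' as idx 2
Step 3: w='' (idx 0), next='a' -> output (0, 'a'), add 'a' as idx 3
Step 4: w='ca' (idx 2), next='a' -> output (2, 'a'), add 'caa' as idx 4
Step 5: w='caa' (idx 4), next='c' -> output (4, 'c'), add 'caac' as idx 5
Step 6: w='a' (idx 3), next='a' -> output (3, 'a'), add 'aa' as idx 6


Encoded: [(0, 'c'), (1, 'a'), (0, 'a'), (2, 'a'), (4, 'c'), (3, 'a')]


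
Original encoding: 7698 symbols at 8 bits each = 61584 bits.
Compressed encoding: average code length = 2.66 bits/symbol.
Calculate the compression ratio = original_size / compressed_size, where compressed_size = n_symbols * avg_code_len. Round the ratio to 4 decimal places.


original_size = n_symbols * orig_bits = 7698 * 8 = 61584 bits
compressed_size = n_symbols * avg_code_len = 7698 * 2.66 = 20476.68 bits
ratio = original_size / compressed_size = 61584 / 20476.68 = 3.0075

Compression ratio = 3.0075


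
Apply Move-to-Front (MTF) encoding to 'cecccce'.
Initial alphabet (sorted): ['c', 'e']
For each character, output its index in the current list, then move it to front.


MTF encoding:
'c': index 0 in ['c', 'e'] -> ['c', 'e']
'e': index 1 in ['c', 'e'] -> ['e', 'c']
'c': index 1 in ['e', 'c'] -> ['c', 'e']
'c': index 0 in ['c', 'e'] -> ['c', 'e']
'c': index 0 in ['c', 'e'] -> ['c', 'e']
'c': index 0 in ['c', 'e'] -> ['c', 'e']
'e': index 1 in ['c', 'e'] -> ['e', 'c']


Output: [0, 1, 1, 0, 0, 0, 1]


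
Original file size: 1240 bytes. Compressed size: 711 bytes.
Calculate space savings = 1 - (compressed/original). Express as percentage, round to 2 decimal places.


ratio = compressed/original = 711/1240 = 0.573387
savings = 1 - ratio = 1 - 0.573387 = 0.426613
as a percentage: 0.426613 * 100 = 42.66%

Space savings = 1 - 711/1240 = 42.66%


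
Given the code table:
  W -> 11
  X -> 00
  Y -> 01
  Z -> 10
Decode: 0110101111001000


Decoding:
01 -> Y
10 -> Z
10 -> Z
11 -> W
11 -> W
00 -> X
10 -> Z
00 -> X


Result: YZZWWXZX


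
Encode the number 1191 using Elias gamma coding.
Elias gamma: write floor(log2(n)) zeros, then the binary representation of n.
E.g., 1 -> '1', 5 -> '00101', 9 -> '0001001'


num_bits = floor(log2(1191)) + 1 = 11
leading_zeros = num_bits - 1 = 10
binary(1191) = 10010100111

Elias gamma(1191) = '0000000000' + '10010100111' = 000000000010010100111 (21 bits)


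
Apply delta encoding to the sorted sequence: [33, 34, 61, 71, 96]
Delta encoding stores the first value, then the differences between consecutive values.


First value: 33
Deltas:
  34 - 33 = 1
  61 - 34 = 27
  71 - 61 = 10
  96 - 71 = 25


Delta encoded: [33, 1, 27, 10, 25]


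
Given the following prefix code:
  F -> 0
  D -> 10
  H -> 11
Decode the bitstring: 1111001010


Decoding step by step:
Bits 11 -> H
Bits 11 -> H
Bits 0 -> F
Bits 0 -> F
Bits 10 -> D
Bits 10 -> D


Decoded message: HHFFDD


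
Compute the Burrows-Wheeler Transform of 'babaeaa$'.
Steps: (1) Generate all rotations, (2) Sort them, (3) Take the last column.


Rotations (sorted):
  0: $babaeaa -> last char: a
  1: a$babaea -> last char: a
  2: aa$babae -> last char: e
  3: abaeaa$b -> last char: b
  4: aeaa$bab -> last char: b
  5: babaeaa$ -> last char: $
  6: baeaa$ba -> last char: a
  7: eaa$baba -> last char: a


BWT = aaebb$aa


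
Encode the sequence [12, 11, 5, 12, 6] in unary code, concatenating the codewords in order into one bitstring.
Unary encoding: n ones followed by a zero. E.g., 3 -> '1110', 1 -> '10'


Encode each number as n ones followed by a terminating 0:
  12 -> 1111111111110 (13 bits)
  11 -> 111111111110 (12 bits)
  5 -> 111110 (6 bits)
  12 -> 1111111111110 (13 bits)
  6 -> 1111110 (7 bits)
Total length = 13 + 12 + 6 + 13 + 7 = 51 bits.

Unary([12, 11, 5, 12, 6]) = 111111111111011111111111011111011111111111101111110 (51 bits)


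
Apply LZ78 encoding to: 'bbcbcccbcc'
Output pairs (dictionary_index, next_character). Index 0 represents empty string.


LZ78 encoding steps:
Dictionary: {0: ''}
Step 1: w='' (idx 0), next='b' -> output (0, 'b'), add 'b' as idx 1
Step 2: w='b' (idx 1), next='c' -> output (1, 'c'), add 'bc' as idx 2
Step 3: w='bc' (idx 2), next='c' -> output (2, 'c'), add 'bcc' as idx 3
Step 4: w='' (idx 0), next='c' -> output (0, 'c'), add 'c' as idx 4
Step 5: w='bcc' (idx 3), end of input -> output (3, '')


Encoded: [(0, 'b'), (1, 'c'), (2, 'c'), (0, 'c'), (3, '')]


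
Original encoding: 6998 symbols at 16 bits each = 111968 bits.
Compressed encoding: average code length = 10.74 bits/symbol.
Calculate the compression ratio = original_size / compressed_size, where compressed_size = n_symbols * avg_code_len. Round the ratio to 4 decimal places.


original_size = n_symbols * orig_bits = 6998 * 16 = 111968 bits
compressed_size = n_symbols * avg_code_len = 6998 * 10.74 = 75158.52 bits
ratio = original_size / compressed_size = 111968 / 75158.52 = 1.4898

Compression ratio = 1.4898


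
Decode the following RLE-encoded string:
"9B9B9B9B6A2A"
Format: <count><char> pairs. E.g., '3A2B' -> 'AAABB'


Expanding each <count><char> pair:
  9B -> 'BBBBBBBBB'
  9B -> 'BBBBBBBBB'
  9B -> 'BBBBBBBBB'
  9B -> 'BBBBBBBBB'
  6A -> 'AAAAAA'
  2A -> 'AA'

Decoded = BBBBBBBBBBBBBBBBBBBBBBBBBBBBBBBBBBBBAAAAAAAA


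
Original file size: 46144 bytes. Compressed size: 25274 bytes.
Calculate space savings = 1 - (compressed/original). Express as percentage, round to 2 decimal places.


ratio = compressed/original = 25274/46144 = 0.54772
savings = 1 - ratio = 1 - 0.54772 = 0.45228
as a percentage: 0.45228 * 100 = 45.23%

Space savings = 1 - 25274/46144 = 45.23%


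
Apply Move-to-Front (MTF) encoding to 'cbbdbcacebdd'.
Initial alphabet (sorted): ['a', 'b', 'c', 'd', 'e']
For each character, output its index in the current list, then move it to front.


MTF encoding:
'c': index 2 in ['a', 'b', 'c', 'd', 'e'] -> ['c', 'a', 'b', 'd', 'e']
'b': index 2 in ['c', 'a', 'b', 'd', 'e'] -> ['b', 'c', 'a', 'd', 'e']
'b': index 0 in ['b', 'c', 'a', 'd', 'e'] -> ['b', 'c', 'a', 'd', 'e']
'd': index 3 in ['b', 'c', 'a', 'd', 'e'] -> ['d', 'b', 'c', 'a', 'e']
'b': index 1 in ['d', 'b', 'c', 'a', 'e'] -> ['b', 'd', 'c', 'a', 'e']
'c': index 2 in ['b', 'd', 'c', 'a', 'e'] -> ['c', 'b', 'd', 'a', 'e']
'a': index 3 in ['c', 'b', 'd', 'a', 'e'] -> ['a', 'c', 'b', 'd', 'e']
'c': index 1 in ['a', 'c', 'b', 'd', 'e'] -> ['c', 'a', 'b', 'd', 'e']
'e': index 4 in ['c', 'a', 'b', 'd', 'e'] -> ['e', 'c', 'a', 'b', 'd']
'b': index 3 in ['e', 'c', 'a', 'b', 'd'] -> ['b', 'e', 'c', 'a', 'd']
'd': index 4 in ['b', 'e', 'c', 'a', 'd'] -> ['d', 'b', 'e', 'c', 'a']
'd': index 0 in ['d', 'b', 'e', 'c', 'a'] -> ['d', 'b', 'e', 'c', 'a']


Output: [2, 2, 0, 3, 1, 2, 3, 1, 4, 3, 4, 0]


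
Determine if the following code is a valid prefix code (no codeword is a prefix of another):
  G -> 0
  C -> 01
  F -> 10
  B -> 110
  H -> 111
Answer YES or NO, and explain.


Checking each pair (does one codeword prefix another?):
  G='0' vs C='01': prefix -- VIOLATION

NO -- this is NOT a valid prefix code. G (0) is a prefix of C (01).


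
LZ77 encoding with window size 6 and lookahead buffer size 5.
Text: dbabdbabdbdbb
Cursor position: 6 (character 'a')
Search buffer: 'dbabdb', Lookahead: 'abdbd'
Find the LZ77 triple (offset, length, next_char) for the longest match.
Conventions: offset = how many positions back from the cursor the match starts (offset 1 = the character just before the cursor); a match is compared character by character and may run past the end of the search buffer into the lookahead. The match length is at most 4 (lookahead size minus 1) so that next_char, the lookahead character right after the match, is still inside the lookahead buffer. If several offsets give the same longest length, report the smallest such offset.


Try each offset into the search buffer:
  offset=1 (pos 5, char 'b'): match length 0
  offset=2 (pos 4, char 'd'): match length 0
  offset=3 (pos 3, char 'b'): match length 0
  offset=4 (pos 2, char 'a'): match length 4
  offset=5 (pos 1, char 'b'): match length 0
  offset=6 (pos 0, char 'd'): match length 0
Longest match has length 4 at offset 4.
next_char = character at position 6 + 4 = 10 -> 'd'

Best match: offset=4, length=4 (matching 'abdb' starting at position 2)
LZ77 triple: (4, 4, 'd')


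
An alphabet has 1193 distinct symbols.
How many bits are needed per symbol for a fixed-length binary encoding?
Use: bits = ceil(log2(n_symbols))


log2(1193) = 10.2204
Bracket: 2^10 = 1024 < 1193 <= 2^11 = 2048
So ceil(log2(1193)) = 11

bits = ceil(log2(1193)) = ceil(10.2204) = 11 bits


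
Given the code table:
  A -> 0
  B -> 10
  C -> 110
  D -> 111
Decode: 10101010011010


Decoding:
10 -> B
10 -> B
10 -> B
10 -> B
0 -> A
110 -> C
10 -> B


Result: BBBBACB


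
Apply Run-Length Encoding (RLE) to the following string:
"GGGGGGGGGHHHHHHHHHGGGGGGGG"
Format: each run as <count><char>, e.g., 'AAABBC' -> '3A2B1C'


Scanning runs left to right:
  i=0: run of 'G' x 9 -> '9G'
  i=9: run of 'H' x 9 -> '9H'
  i=18: run of 'G' x 8 -> '8G'

RLE = 9G9H8G


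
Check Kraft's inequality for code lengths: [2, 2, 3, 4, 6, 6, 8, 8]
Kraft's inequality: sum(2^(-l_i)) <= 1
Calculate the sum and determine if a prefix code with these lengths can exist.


Sum = 2^(-2) + 2^(-2) + 2^(-3) + 2^(-4) + 2^(-6) + 2^(-6) + 2^(-8) + 2^(-8)
    = 0.25 + 0.25 + 0.125 + 0.0625 + 0.015625 + 0.015625 + 0.00390625 + 0.00390625
    = 186/256 = 0.7265625
Since 0.7265625 <= 1, Kraft's inequality IS satisfied.
A prefix code with these lengths CAN exist.

Kraft sum = 0.7265625. Satisfied.


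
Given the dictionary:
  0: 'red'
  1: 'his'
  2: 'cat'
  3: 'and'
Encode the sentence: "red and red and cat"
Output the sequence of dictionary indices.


Look up each word in the dictionary:
  'red' -> 0
  'and' -> 3
  'red' -> 0
  'and' -> 3
  'cat' -> 2

Encoded: [0, 3, 0, 3, 2]


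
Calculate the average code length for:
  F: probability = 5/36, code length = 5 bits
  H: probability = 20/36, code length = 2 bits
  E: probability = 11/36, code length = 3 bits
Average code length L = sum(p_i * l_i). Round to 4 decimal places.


Weighted contributions p_i * l_i:
  F: (5/36) * 5 = 25/36
  H: (20/36) * 2 = 40/36
  E: (11/36) * 3 = 33/36
Sum = (25 + 40 + 33)/36 = 98/36

L = 98/36 = 2.7222 bits/symbol


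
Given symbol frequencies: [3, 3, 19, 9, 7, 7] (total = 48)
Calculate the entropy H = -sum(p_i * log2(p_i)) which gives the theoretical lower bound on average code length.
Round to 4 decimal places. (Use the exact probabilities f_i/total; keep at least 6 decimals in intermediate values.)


Per-symbol terms -p_i * log2(p_i) with p_i = f_i/48:
  p = 3/48 = 0.062500: log2(p) = -4.000000, -p*log2(p) = 0.250000
  p = 3/48 = 0.062500: log2(p) = -4.000000, -p*log2(p) = 0.250000
  p = 19/48 = 0.395833: log2(p) = -1.337035, -p*log2(p) = 0.529243
  p = 9/48 = 0.187500: log2(p) = -2.415037, -p*log2(p) = 0.452820
  p = 7/48 = 0.145833: log2(p) = -2.777608, -p*log2(p) = 0.405068
  p = 7/48 = 0.145833: log2(p) = -2.777608, -p*log2(p) = 0.405068
H = 0.250000 + 0.250000 + 0.529243 + 0.452820 + 0.405068 + 0.405068 = 2.292199

H = 2.2922 bits/symbol


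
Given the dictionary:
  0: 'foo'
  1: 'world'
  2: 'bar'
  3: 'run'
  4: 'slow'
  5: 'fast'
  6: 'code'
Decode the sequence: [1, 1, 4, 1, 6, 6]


Look up each index in the dictionary:
  1 -> 'world'
  1 -> 'world'
  4 -> 'slow'
  1 -> 'world'
  6 -> 'code'
  6 -> 'code'

Decoded: "world world slow world code code"


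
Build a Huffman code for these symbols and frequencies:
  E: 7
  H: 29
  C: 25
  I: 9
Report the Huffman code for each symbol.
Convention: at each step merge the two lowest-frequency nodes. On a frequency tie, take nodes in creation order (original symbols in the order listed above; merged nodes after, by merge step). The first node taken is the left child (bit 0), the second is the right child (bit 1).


Huffman tree construction:
Step 1: Merge E(7) + I(9) = 16
Step 2: Merge (E+I)(16) + C(25) = 41
Step 3: Merge H(29) + ((E+I)+C)(41) = 70
Read each symbol's code off the tree from the root (left child = 0, right child = 1).

Codes:
  E: 100 (length 3)
  H: 0 (length 1)
  C: 11 (length 2)
  I: 101 (length 3)
Average code length: 127/70 = 1.8143 bits/symbol


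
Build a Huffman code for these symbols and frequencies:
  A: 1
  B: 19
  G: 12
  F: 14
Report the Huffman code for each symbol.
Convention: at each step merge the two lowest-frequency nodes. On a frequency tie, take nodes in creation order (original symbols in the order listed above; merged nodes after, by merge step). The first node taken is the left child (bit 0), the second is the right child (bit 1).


Huffman tree construction:
Step 1: Merge A(1) + G(12) = 13
Step 2: Merge (A+G)(13) + F(14) = 27
Step 3: Merge B(19) + ((A+G)+F)(27) = 46
Read each symbol's code off the tree from the root (left child = 0, right child = 1).

Codes:
  A: 100 (length 3)
  B: 0 (length 1)
  G: 101 (length 3)
  F: 11 (length 2)
Average code length: 86/46 = 1.8696 bits/symbol


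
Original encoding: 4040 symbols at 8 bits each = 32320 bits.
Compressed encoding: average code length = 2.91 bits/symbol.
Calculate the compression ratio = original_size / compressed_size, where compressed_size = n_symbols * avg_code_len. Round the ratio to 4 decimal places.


original_size = n_symbols * orig_bits = 4040 * 8 = 32320 bits
compressed_size = n_symbols * avg_code_len = 4040 * 2.91 = 11756.4 bits
ratio = original_size / compressed_size = 32320 / 11756.4 = 2.7491

Compression ratio = 2.7491


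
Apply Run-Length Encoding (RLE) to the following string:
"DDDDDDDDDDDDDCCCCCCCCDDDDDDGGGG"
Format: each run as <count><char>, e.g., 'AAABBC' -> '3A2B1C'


Scanning runs left to right:
  i=0: run of 'D' x 13 -> '13D'
  i=13: run of 'C' x 8 -> '8C'
  i=21: run of 'D' x 6 -> '6D'
  i=27: run of 'G' x 4 -> '4G'

RLE = 13D8C6D4G


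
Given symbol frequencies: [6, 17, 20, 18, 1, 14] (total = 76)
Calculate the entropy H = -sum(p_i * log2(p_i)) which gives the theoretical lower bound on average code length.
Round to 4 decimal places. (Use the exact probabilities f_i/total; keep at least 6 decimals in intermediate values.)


Per-symbol terms -p_i * log2(p_i) with p_i = f_i/76:
  p = 6/76 = 0.078947: log2(p) = -3.662965, -p*log2(p) = 0.289181
  p = 17/76 = 0.223684: log2(p) = -2.160465, -p*log2(p) = 0.483262
  p = 20/76 = 0.263158: log2(p) = -1.925999, -p*log2(p) = 0.506842
  p = 18/76 = 0.236842: log2(p) = -2.078003, -p*log2(p) = 0.492158
  p = 1/76 = 0.013158: log2(p) = -6.247928, -p*log2(p) = 0.082210
  p = 14/76 = 0.184211: log2(p) = -2.440573, -p*log2(p) = 0.449579
H = 0.289181 + 0.483262 + 0.506842 + 0.492158 + 0.082210 + 0.449579 = 2.303232

H = 2.3032 bits/symbol


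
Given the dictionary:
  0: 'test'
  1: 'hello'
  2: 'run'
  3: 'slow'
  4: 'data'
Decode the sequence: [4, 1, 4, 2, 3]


Look up each index in the dictionary:
  4 -> 'data'
  1 -> 'hello'
  4 -> 'data'
  2 -> 'run'
  3 -> 'slow'

Decoded: "data hello data run slow"


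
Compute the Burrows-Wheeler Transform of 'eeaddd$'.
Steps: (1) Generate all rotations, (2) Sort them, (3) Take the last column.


Rotations (sorted):
  0: $eeaddd -> last char: d
  1: addd$ee -> last char: e
  2: d$eeadd -> last char: d
  3: dd$eead -> last char: d
  4: ddd$eea -> last char: a
  5: eaddd$e -> last char: e
  6: eeaddd$ -> last char: $


BWT = deddae$


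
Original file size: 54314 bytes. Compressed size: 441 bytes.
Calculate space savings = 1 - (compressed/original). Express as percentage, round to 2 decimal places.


ratio = compressed/original = 441/54314 = 0.008119
savings = 1 - ratio = 1 - 0.008119 = 0.991881
as a percentage: 0.991881 * 100 = 99.19%

Space savings = 1 - 441/54314 = 99.19%


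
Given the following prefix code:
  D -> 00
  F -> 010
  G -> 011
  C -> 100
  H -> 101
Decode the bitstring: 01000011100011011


Decoding step by step:
Bits 010 -> F
Bits 00 -> D
Bits 011 -> G
Bits 100 -> C
Bits 011 -> G
Bits 011 -> G


Decoded message: FDGCGG


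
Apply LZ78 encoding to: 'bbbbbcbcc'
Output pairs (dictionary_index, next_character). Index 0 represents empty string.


LZ78 encoding steps:
Dictionary: {0: ''}
Step 1: w='' (idx 0), next='b' -> output (0, 'b'), add 'b' as idx 1
Step 2: w='b' (idx 1), next='b' -> output (1, 'b'), add 'bb' as idx 2
Step 3: w='bb' (idx 2), next='c' -> output (2, 'c'), add 'bbc' as idx 3
Step 4: w='b' (idx 1), next='c' -> output (1, 'c'), add 'bc' as idx 4
Step 5: w='' (idx 0), next='c' -> output (0, 'c'), add 'c' as idx 5


Encoded: [(0, 'b'), (1, 'b'), (2, 'c'), (1, 'c'), (0, 'c')]


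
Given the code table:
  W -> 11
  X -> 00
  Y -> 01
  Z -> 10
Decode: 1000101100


Decoding:
10 -> Z
00 -> X
10 -> Z
11 -> W
00 -> X


Result: ZXZWX


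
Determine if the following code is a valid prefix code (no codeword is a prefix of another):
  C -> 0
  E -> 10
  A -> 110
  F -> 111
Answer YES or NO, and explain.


Checking each pair (does one codeword prefix another?):
  C='0' vs E='10': no prefix
  C='0' vs A='110': no prefix
  C='0' vs F='111': no prefix
  E='10' vs C='0': no prefix
  E='10' vs A='110': no prefix
  E='10' vs F='111': no prefix
  A='110' vs C='0': no prefix
  A='110' vs E='10': no prefix
  A='110' vs F='111': no prefix
  F='111' vs C='0': no prefix
  F='111' vs E='10': no prefix
  F='111' vs A='110': no prefix
No violation found over all pairs.

YES -- this is a valid prefix code. No codeword is a prefix of any other codeword.


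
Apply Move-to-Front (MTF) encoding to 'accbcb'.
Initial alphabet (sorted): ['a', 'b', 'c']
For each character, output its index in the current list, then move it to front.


MTF encoding:
'a': index 0 in ['a', 'b', 'c'] -> ['a', 'b', 'c']
'c': index 2 in ['a', 'b', 'c'] -> ['c', 'a', 'b']
'c': index 0 in ['c', 'a', 'b'] -> ['c', 'a', 'b']
'b': index 2 in ['c', 'a', 'b'] -> ['b', 'c', 'a']
'c': index 1 in ['b', 'c', 'a'] -> ['c', 'b', 'a']
'b': index 1 in ['c', 'b', 'a'] -> ['b', 'c', 'a']


Output: [0, 2, 0, 2, 1, 1]


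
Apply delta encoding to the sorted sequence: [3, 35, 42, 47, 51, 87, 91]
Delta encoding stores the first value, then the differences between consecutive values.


First value: 3
Deltas:
  35 - 3 = 32
  42 - 35 = 7
  47 - 42 = 5
  51 - 47 = 4
  87 - 51 = 36
  91 - 87 = 4


Delta encoded: [3, 32, 7, 5, 4, 36, 4]


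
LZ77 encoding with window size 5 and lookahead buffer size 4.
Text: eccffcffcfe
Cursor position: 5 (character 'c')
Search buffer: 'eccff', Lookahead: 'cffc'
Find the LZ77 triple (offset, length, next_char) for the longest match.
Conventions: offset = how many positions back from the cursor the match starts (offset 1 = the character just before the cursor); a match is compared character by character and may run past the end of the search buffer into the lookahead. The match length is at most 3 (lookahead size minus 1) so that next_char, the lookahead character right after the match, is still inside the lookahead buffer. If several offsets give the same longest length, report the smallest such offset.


Try each offset into the search buffer:
  offset=1 (pos 4, char 'f'): match length 0
  offset=2 (pos 3, char 'f'): match length 0
  offset=3 (pos 2, char 'c'): match length 3
  offset=4 (pos 1, char 'c'): match length 1
  offset=5 (pos 0, char 'e'): match length 0
Longest match has length 3 at offset 3.
next_char = character at position 5 + 3 = 8 -> 'c'

Best match: offset=3, length=3 (matching 'cff' starting at position 2)
LZ77 triple: (3, 3, 'c')


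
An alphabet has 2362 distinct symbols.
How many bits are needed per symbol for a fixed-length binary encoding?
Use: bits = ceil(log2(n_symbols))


log2(2362) = 11.2058
Bracket: 2^11 = 2048 < 2362 <= 2^12 = 4096
So ceil(log2(2362)) = 12

bits = ceil(log2(2362)) = ceil(11.2058) = 12 bits


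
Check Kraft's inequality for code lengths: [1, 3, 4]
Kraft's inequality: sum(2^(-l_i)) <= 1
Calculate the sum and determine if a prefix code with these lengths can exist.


Sum = 2^(-1) + 2^(-3) + 2^(-4)
    = 0.5 + 0.125 + 0.0625
    = 11/16 = 0.6875
Since 0.6875 <= 1, Kraft's inequality IS satisfied.
A prefix code with these lengths CAN exist.

Kraft sum = 0.6875. Satisfied.


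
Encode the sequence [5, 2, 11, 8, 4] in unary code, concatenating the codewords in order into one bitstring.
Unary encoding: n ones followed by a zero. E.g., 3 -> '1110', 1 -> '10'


Encode each number as n ones followed by a terminating 0:
  5 -> 111110 (6 bits)
  2 -> 110 (3 bits)
  11 -> 111111111110 (12 bits)
  8 -> 111111110 (9 bits)
  4 -> 11110 (5 bits)
Total length = 6 + 3 + 12 + 9 + 5 = 35 bits.

Unary([5, 2, 11, 8, 4]) = 11111011011111111111011111111011110 (35 bits)


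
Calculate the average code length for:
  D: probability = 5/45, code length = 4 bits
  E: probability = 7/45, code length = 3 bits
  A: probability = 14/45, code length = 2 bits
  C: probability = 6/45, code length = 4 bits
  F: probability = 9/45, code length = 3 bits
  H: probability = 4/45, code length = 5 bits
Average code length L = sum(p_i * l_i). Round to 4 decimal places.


Weighted contributions p_i * l_i:
  D: (5/45) * 4 = 20/45
  E: (7/45) * 3 = 21/45
  A: (14/45) * 2 = 28/45
  C: (6/45) * 4 = 24/45
  F: (9/45) * 3 = 27/45
  H: (4/45) * 5 = 20/45
Sum = (20 + 21 + 28 + 24 + 27 + 20)/45 = 140/45

L = 140/45 = 3.1111 bits/symbol


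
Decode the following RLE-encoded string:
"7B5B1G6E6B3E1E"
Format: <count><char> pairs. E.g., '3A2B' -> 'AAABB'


Expanding each <count><char> pair:
  7B -> 'BBBBBBB'
  5B -> 'BBBBB'
  1G -> 'G'
  6E -> 'EEEEEE'
  6B -> 'BBBBBB'
  3E -> 'EEE'
  1E -> 'E'

Decoded = BBBBBBBBBBBBGEEEEEEBBBBBBEEEE


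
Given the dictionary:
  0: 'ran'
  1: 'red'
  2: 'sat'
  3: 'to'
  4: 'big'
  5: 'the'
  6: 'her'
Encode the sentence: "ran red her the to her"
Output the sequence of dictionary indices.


Look up each word in the dictionary:
  'ran' -> 0
  'red' -> 1
  'her' -> 6
  'the' -> 5
  'to' -> 3
  'her' -> 6

Encoded: [0, 1, 6, 5, 3, 6]


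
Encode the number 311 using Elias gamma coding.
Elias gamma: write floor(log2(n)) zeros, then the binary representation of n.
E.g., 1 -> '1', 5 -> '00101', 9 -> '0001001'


num_bits = floor(log2(311)) + 1 = 9
leading_zeros = num_bits - 1 = 8
binary(311) = 100110111

Elias gamma(311) = '00000000' + '100110111' = 00000000100110111 (17 bits)


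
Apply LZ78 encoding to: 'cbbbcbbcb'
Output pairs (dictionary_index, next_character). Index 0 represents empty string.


LZ78 encoding steps:
Dictionary: {0: ''}
Step 1: w='' (idx 0), next='c' -> output (0, 'c'), add 'c' as idx 1
Step 2: w='' (idx 0), next='b' -> output (0, 'b'), add 'b' as idx 2
Step 3: w='b' (idx 2), next='b' -> output (2, 'b'), add 'bb' as idx 3
Step 4: w='c' (idx 1), next='b' -> output (1, 'b'), add 'cb' as idx 4
Step 5: w='b' (idx 2), next='c' -> output (2, 'c'), add 'bc' as idx 5
Step 6: w='b' (idx 2), end of input -> output (2, '')


Encoded: [(0, 'c'), (0, 'b'), (2, 'b'), (1, 'b'), (2, 'c'), (2, '')]


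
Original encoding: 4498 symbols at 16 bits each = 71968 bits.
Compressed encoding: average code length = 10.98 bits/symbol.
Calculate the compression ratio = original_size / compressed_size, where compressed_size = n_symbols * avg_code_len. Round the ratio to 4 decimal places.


original_size = n_symbols * orig_bits = 4498 * 16 = 71968 bits
compressed_size = n_symbols * avg_code_len = 4498 * 10.98 = 49388.04 bits
ratio = original_size / compressed_size = 71968 / 49388.04 = 1.4572

Compression ratio = 1.4572
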